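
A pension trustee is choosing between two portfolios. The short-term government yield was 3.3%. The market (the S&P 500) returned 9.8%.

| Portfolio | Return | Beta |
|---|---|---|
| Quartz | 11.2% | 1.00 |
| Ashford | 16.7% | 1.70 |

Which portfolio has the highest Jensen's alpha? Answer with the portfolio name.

Quartz: α = 11.2% − [3.3% + 1.00 × (9.8% − 3.3%)] = 1.400
Ashford: α = 16.7% − [3.3% + 1.70 × (9.8% − 3.3%)] = 2.350
Highest: Ashford (2.350).

Ashford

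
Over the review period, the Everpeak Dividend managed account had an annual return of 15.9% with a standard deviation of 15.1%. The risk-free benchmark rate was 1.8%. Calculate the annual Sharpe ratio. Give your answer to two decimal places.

0.93

Sharpe = (Rp − Rf) / σp = (15.9% − 1.8%) / 15.1% = 14.10% / 15.1% = 0.9338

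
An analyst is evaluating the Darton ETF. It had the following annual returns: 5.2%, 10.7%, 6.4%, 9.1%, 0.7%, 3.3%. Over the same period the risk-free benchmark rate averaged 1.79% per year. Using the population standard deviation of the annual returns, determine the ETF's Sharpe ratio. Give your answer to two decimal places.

1.22

r̄ = (5.2 + 10.7 + 6.4 + 9.1 + 0.7 + 3.3) / 6 = 35.40 / 6 = 5.9000%
Σ(r − r̄)² = (5.2 − 5.9000)² + (10.7 − 5.9000)² + (6.4 − 5.9000)² + … = 67.8200
σ = √[67.8200 / 6] = 3.3620%
Sharpe = (r̄ − rf) / σ = (5.9000 − 1.79) / 3.3620 = 4.1100 / 3.3620 = 1.2225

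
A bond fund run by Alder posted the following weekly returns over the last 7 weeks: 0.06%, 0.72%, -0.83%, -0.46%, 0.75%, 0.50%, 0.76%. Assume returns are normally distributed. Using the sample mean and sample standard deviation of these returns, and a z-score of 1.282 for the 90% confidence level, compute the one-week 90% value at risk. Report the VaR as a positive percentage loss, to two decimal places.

r̄ = (0.06 + 0.72 − 0.83 − 0.46 + 0.75 + 0.5 + 0.76) / 7 = 1.500 / 7 = 0.2143%
Sample σ = √[Σ(r − r̄)² / 6] = √[2.4912 / 6] = √0.4152 = 0.6444%
VaR = −(r̄ − z·σ) = −(0.2143 − 1.282 × 0.6444) = −(-0.6118) = 0.6118%

0.61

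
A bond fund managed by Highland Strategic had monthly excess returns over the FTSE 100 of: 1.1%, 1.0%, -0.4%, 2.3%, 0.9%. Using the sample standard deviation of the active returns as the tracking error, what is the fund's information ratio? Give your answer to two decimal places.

1.02

Mean return μ = 4.90 / 5 = 0.9800%
Sample σ = √[Σ(r − μ)² / 4] = √[3.6680 / 4] = √0.9170 = 0.9576%
IR = μ / tracking error = 0.9800 / 0.9576 = 1.0234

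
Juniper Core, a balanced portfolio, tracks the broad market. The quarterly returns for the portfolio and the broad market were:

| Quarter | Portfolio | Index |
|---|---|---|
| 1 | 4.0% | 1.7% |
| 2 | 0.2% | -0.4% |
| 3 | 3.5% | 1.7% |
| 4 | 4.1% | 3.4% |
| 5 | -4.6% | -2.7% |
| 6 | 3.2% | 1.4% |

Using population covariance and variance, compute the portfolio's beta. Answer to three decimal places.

1.547

r̄p = 1.7333%,  r̄m = 0.8500%
Cov = Σ(rp − r̄p)(rm − r̄m) / 6 = 5.7783
Var(rm) = Σ(rm − r̄m)² / 6 = 3.7358
β = Cov / Var = 5.7783 / 3.7358 = 1.5467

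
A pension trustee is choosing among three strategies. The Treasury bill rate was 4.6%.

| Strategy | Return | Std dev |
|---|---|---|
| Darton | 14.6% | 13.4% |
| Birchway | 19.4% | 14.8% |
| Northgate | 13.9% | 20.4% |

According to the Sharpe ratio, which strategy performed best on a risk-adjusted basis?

Darton: Sharpe ratio = (14.6% − 4.6%) / 13.4% = 0.746
Birchway: Sharpe ratio = (19.4% − 4.6%) / 14.8% = 1.000
Northgate: Sharpe ratio = (13.9% − 4.6%) / 20.4% = 0.456
Highest: Birchway (1.000).

Birchway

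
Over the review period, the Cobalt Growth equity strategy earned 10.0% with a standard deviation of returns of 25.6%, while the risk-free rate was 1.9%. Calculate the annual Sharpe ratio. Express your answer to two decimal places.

Sharpe = (Rp − Rf) / σp = (10.0% − 1.9%) / 25.6% = 8.10% / 25.6% = 0.3164

0.32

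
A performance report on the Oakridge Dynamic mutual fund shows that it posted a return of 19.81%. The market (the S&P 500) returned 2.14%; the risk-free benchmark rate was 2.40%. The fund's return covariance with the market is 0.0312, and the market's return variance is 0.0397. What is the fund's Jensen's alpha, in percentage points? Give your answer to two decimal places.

17.61

β = Cov / Var = 0.0312 / 0.0397 = 0.7859
E[R] = Rf + β(Rm − Rf) = 2.40% + 0.7859 × (2.14% − 2.40%) = 2.1957%
α = Rp − E[R] = 19.81% − 2.1957% = 17.6143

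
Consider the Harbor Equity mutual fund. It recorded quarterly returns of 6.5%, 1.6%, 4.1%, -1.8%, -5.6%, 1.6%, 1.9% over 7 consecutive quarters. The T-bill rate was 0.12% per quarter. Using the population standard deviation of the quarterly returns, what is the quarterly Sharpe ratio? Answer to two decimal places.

r̄ = (6.5 + 1.6 + 4.1 − 1.8 − 5.6 + 1.6 + 1.9) / 7 = 1.1857%
Σ(r − r̄)² = 92.5486; population σ = √(92.5486/7) = 3.6361%
Sharpe = (r̄ − rf) / σ = (1.1857 − 0.12) / 3.6361 = 1.0657 / 3.6361 = 0.2931

0.29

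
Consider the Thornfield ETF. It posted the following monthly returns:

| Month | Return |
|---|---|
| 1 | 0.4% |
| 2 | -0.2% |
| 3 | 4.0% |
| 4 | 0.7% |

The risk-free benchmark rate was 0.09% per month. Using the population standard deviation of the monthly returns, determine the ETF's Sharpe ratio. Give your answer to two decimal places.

Mean return μ = 4.90 / 4 = 1.2250%
Σ(r − μ)² = (0.4 − 1.2250)² + (-0.2 − 1.2250)² + … = 10.6875
σ = √[10.6875 / 4] = 1.6346%
Sharpe = (μ − rf) / σ = (1.2250 − 0.09) / 1.6346 = 1.1350 / 1.6346 = 0.6944

0.69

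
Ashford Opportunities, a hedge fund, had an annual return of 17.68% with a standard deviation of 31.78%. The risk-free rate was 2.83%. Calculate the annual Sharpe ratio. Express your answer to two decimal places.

Sharpe = (Rp − Rf) / σp = (17.68% − 2.83%) / 31.78% = 14.85% / 31.78% = 0.4673

0.47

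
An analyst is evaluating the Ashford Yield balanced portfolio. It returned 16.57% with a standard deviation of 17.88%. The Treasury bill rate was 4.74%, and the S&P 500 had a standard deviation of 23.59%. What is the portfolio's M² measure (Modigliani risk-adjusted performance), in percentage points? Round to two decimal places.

Sharpe = (Rp − Rf) / σp = (16.57% − 4.74%) / 17.88% = 0.6616
M² = Rf + Sharpe × σm = 4.74% + 0.6616 × 23.59% = 20.3471%

20.35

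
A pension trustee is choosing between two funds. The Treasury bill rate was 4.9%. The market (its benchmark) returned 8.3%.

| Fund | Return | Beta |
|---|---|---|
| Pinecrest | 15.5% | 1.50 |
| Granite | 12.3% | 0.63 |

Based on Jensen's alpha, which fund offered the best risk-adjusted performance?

Pinecrest

Pinecrest: α = 15.5% − [4.9% + 1.50 × (8.3% − 4.9%)] = 5.500
Granite: α = 12.3% − [4.9% + 0.63 × (8.3% − 4.9%)] = 5.258
Highest: Pinecrest (5.500).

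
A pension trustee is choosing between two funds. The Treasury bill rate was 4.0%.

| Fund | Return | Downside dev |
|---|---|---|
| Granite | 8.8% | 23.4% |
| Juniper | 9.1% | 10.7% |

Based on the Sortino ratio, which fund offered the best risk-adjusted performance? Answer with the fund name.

Juniper

Granite: Sortino ratio = (8.8% − 4.0%) / 23.4% = 0.205
Juniper: Sortino ratio = (9.1% − 4.0%) / 10.7% = 0.477
Highest: Juniper (0.477).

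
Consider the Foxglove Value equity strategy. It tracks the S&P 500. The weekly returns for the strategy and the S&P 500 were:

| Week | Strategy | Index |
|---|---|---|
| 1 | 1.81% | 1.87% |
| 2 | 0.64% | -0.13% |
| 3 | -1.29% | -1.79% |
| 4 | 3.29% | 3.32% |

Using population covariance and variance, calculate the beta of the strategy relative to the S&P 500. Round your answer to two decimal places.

r̄p = 1.1125%,  r̄m = 0.8175%
Cov = Σ(rp − r̄p)(rm − r̄m) / 4 = 3.2239
Var(rm) = Σ(rm − r̄m)² / 4 = 3.7668
β = Cov / Var = 3.2239 / 3.7668 = 0.8559

0.86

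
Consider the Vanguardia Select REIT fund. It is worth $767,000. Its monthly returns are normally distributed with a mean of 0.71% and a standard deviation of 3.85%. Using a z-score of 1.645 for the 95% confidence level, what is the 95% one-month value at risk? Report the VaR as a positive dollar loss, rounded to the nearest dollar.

$43,130

Return at the 95% tail: μ − z·σ = 0.71% − 1.645 × 3.85% = 0.71 − 6.33325 = -5.62325%
VaR = −(-5.62325%) × $767,000 = 5.62325% × $767,000 = $43,130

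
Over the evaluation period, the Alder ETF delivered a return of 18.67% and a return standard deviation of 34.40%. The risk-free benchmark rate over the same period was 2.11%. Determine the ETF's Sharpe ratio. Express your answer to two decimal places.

0.48

Sharpe = (Rp − Rf) / σp = (18.67% − 2.11%) / 34.40% = 16.56% / 34.40% = 0.4814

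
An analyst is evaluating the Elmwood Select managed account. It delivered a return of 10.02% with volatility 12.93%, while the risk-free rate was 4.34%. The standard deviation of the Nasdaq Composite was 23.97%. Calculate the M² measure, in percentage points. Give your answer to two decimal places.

14.87

Sharpe = (Rp − Rf) / σp = (10.02% − 4.34%) / 12.93% = 0.4393
M² = Rf + Sharpe × σm = 4.34% + 0.4393 × 23.97% = 14.8700%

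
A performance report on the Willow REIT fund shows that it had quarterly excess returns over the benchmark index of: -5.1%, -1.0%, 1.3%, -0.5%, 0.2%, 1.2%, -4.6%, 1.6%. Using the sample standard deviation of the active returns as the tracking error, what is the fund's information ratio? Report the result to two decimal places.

μ = (-5.1 − 1 + 1.3 − 0.5 + 0.2 + 1.2 − 4.6 + 1.6) / 8 = -0.8625%
Σ(r − μ)² = (-5.1 − (-0.8625))² + (-1 − (-0.8625))² + … = 48.1988
σ = √[48.1988 / 7] = 2.6240%
IR = μ / tracking error = -0.8625 / 2.6240 = -0.3287

-0.33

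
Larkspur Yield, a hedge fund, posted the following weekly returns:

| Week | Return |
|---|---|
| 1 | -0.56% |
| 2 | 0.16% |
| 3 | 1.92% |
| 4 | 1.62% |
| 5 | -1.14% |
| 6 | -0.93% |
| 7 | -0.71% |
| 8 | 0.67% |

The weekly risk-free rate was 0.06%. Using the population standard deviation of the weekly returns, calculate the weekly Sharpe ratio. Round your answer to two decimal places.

0.06

r̄ = (-0.56 + 0.16 + 1.92 + 1.62 − 1.14 − 0.93 − 0.71 + 0.67) / 8 = 1.030 / 8 = 0.1288%
Population std dev = √[9.6349 / 8] = 1.0974%
Sharpe = (r̄ − rf) / σ = (0.1288 − 0.06) / 1.0974 = 0.0688 / 1.0974 = 0.0627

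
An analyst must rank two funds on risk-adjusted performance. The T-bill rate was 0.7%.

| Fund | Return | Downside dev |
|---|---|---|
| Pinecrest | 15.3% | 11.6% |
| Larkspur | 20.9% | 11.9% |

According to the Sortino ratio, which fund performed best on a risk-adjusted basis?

Larkspur

Pinecrest: Sortino ratio = (15.3% − 0.7%) / 11.6% = 1.259
Larkspur: Sortino ratio = (20.9% − 0.7%) / 11.9% = 1.697
Highest: Larkspur (1.697).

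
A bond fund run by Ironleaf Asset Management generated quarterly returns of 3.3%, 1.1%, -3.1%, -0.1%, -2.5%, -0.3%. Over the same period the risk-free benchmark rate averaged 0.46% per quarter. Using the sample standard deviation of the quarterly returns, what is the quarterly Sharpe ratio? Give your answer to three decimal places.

Mean return r̄ = -1.60 / 6 = -0.2667%
Sample std dev = √[27.6333 / 5] = 2.3509%
Sharpe = (r̄ − rf) / σ = (-0.2667 − 0.46) / 2.3509 = -0.7267 / 2.3509 = -0.3091

-0.309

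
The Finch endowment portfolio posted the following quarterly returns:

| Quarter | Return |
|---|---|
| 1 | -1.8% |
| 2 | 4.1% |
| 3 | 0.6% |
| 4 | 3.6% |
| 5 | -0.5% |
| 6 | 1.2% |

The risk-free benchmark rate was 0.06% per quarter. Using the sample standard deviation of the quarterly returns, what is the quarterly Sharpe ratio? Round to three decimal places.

r̄ = (-1.8 + 4.1 + 0.6 + 3.6 − 0.5 + 1.2) / 6 = 7.20 / 6 = 1.2000%
Sample σ = √[Σ(r − r̄)² / 5] = √[26.4200 / 5] = √5.2840 = 2.2987%
Sharpe = (r̄ − rf) / σ = (1.2000 − 0.06) / 2.2987 = 1.1400 / 2.2987 = 0.4959

0.496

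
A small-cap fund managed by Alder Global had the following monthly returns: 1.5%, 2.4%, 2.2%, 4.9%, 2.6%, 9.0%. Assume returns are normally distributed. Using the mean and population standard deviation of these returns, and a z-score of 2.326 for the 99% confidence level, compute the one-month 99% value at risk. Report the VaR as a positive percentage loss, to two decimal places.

2.20

Mean return r̄ = 22.60 / 6 = 3.7667%
Σ(r − r̄)² = 39.4933; population σ = √(39.4933/6) = 2.5656%
VaR = −(r̄ − z·σ) = −(3.7667 − 2.326 × 2.5656) = −(-2.2009) = 2.2009%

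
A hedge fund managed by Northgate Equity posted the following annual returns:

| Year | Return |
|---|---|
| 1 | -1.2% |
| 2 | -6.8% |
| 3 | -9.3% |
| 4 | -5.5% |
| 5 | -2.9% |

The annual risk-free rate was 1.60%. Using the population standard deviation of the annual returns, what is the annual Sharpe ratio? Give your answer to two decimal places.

r̄ = (-1.2 − 6.8 − 9.3 − 5.5 − 2.9) / 5 = -25.70 / 5 = -5.1400%
Population σ = √[Σ(r − r̄)² / 5] = √[40.7320 / 5] = √8.1464 = 2.8542%
Sharpe = (r̄ − rf) / σ = (-5.1400 − 1.6) / 2.8542 = -6.7400 / 2.8542 = -2.3614

-2.36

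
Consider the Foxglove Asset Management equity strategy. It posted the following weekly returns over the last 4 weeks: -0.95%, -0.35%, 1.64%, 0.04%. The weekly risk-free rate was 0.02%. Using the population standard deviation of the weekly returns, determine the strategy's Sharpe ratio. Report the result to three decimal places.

0.078

r̄ = (-0.95 − 0.35 + 1.64 + 0.04) / 4 = 0.0950%
Population std dev = √[3.6801 / 4] = 0.9592%
Sharpe = (r̄ − rf) / σ = (0.0950 − 0.02) / 0.9592 = 0.0750 / 0.9592 = 0.0782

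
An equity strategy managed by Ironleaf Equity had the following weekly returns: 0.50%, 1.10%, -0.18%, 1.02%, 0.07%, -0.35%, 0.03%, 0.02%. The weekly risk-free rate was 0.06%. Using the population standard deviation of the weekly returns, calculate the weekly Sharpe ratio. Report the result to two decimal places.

Mean return r̄ = 2.210 / 8 = 0.2763%
Σ(r − r̄)² = (0.5 − 0.2763)² + (1.1 − 0.2763)² + (-0.18 − 0.2763)² + … = 2.0510
σ = √[2.0510 / 8] = 0.5063%
Sharpe = (r̄ − rf) / σ = (0.2763 − 0.06) / 0.5063 = 0.2163 / 0.5063 = 0.4272

0.43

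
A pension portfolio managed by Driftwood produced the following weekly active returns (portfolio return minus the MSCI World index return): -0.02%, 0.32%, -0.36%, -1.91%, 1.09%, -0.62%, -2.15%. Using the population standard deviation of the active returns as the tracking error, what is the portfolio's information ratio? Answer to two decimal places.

r̄ = (-0.02 + 0.32 − 0.36 − 1.91 + 1.09 − 0.62 − 2.15) / 7 = -3.650 / 7 = -0.5214%
Σ(r − r̄)² = 8.1723; population σ = √(8.1723/7) = 1.0805%
IR = r̄ / tracking error = -0.5214 / 1.0805 = -0.4826

-0.48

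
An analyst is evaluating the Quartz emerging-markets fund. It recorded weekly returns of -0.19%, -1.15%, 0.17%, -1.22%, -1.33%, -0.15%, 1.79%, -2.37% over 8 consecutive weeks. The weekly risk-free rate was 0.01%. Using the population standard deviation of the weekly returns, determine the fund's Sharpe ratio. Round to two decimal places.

-0.48

r̄ = (-0.19 − 1.15 + 0.17 − 1.22 − 1.33 − 0.15 + 1.79 − 2.37) / 8 = -0.5563%
Σ(r − r̄)² = (-0.19 − (-0.5563))² + (-1.15 − (-0.5563))² + … = 11.0130
population σ = √(11.0130 / 8) = √1.3766 = 1.1733%
Sharpe = (r̄ − rf) / σ = (-0.5563 − 0.01) / 1.1733 = -0.5663 / 1.1733 = -0.4827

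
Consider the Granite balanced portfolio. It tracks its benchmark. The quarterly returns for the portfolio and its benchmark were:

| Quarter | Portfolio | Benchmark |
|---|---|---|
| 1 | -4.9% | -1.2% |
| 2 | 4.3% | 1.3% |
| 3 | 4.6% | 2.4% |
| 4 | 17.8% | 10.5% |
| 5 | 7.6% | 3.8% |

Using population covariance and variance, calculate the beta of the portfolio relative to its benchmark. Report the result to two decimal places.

r̄p = 5.8800%,  r̄m = 3.3600%
Cov = Σ(rp − r̄p)(rm − r̄m) / 5 = 27.9012
Var(rm) = Σ(rm − r̄m)² / 5 = 15.4264
β = Cov / Var = 27.9012 / 15.4264 = 1.8087

1.81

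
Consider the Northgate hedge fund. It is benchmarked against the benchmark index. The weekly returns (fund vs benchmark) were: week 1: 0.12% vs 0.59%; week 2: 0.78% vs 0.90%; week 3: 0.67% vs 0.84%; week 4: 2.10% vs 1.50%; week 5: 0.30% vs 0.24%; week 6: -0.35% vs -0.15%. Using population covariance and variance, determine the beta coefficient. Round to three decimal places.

r̄p = 0.6033%,  r̄m = 0.6533%
Cov = Σ(rp − r̄p)(rm − r̄m) / 6 = 0.3742
Var(rm) = Σ(rm − r̄m)² / 6 = 0.2721
β = Cov / Var = 0.3742 / 0.2721 = 1.3752

1.375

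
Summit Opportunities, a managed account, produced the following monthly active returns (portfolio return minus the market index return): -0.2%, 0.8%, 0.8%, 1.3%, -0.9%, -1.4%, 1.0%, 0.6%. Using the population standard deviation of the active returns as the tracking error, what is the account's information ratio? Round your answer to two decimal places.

0.27

r̄ = (-0.2 + 0.8 + 0.8 + 1.3 − 0.9 − 1.4 + 1 + 0.6) / 8 = 2.00 / 8 = 0.2500%
Population std dev = √[6.6400 / 8] = 0.9110%
IR = r̄ / tracking error = 0.2500 / 0.9110 = 0.2744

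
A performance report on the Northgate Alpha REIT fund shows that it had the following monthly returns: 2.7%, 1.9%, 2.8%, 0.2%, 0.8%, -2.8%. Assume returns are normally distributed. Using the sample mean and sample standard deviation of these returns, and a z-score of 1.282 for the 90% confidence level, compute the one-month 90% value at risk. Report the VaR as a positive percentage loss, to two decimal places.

r̄ = (2.7 + 1.9 + 2.8 + 0.2 + 0.8 − 2.8) / 6 = 5.60 / 6 = 0.9333%
Σ(r − r̄)² = (2.7 − 0.9333)² + (1.9 − 0.9333)² + … = 22.0333
σ = √[22.0333 / 5] = 2.0992%
VaR = −(r̄ − z·σ) = −(0.9333 − 1.282 × 2.0992) = −(-1.7579) = 1.7579%

1.76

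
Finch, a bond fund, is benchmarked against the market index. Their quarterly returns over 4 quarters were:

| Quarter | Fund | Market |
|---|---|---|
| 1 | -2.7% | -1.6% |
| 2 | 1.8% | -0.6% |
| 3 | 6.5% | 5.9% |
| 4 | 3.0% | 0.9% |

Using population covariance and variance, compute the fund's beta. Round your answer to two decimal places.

1.03

r̄p = 2.1500%,  r̄m = 1.1500%
Cov = Σ(rp − r̄p)(rm − r̄m) / 4 = 8.6000
Var(rm) = Σ(rm − r̄m)² / 4 = 8.3125
β = Cov / Var = 8.6000 / 8.3125 = 1.0346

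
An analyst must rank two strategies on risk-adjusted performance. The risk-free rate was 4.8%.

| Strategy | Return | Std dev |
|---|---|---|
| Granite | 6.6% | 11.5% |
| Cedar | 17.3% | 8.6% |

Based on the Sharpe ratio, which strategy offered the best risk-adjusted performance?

Cedar

Granite: Sharpe ratio = (6.6% − 4.8%) / 11.5% = 0.157
Cedar: Sharpe ratio = (17.3% − 4.8%) / 8.6% = 1.453
Highest: Cedar (1.453).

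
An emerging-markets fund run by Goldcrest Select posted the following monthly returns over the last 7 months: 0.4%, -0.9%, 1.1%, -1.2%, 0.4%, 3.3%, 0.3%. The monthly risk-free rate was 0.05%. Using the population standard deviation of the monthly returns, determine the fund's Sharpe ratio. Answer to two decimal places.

0.32

Mean return r̄ = 3.40 / 7 = 0.4857%
Population std dev = √[13.1086 / 7] = 1.3685%
Sharpe = (r̄ − rf) / σ = (0.4857 − 0.05) / 1.3685 = 0.4357 / 1.3685 = 0.3184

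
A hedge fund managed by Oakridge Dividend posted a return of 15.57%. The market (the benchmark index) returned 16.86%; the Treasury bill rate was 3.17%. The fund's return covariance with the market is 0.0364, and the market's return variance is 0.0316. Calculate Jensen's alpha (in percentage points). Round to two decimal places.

-3.37

β = Cov / Var = 0.0364 / 0.0316 = 1.1519
E[R] = Rf + β(Rm − Rf) = 3.17% + 1.1519 × (16.86% − 3.17%) = 18.9395%
α = Rp − E[R] = 15.57% − 18.9395% = -3.3695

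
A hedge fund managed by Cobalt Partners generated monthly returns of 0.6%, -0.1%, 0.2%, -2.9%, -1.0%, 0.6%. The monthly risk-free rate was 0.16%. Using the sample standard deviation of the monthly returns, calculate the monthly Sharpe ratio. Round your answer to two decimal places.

r̄ = (0.6 − 0.1 + 0.2 − 2.9 − 1 + 0.6) / 6 = -2.60 / 6 = -0.4333%
Sample σ = √[Σ(r − r̄)² / 5] = √[9.0533 / 5] = √1.8107 = 1.3456%
Sharpe = (r̄ − rf) / σ = (-0.4333 − 0.16) / 1.3456 = -0.5933 / 1.3456 = -0.4409

-0.44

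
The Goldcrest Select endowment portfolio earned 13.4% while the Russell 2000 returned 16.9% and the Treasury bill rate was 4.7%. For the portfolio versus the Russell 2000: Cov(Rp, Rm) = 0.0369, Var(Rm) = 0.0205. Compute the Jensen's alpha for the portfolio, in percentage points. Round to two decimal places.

β = Cov / Var = 0.0369 / 0.0205 = 1.8000
E[R] = Rf + β(Rm − Rf) = 4.7% + 1.8000 × (16.9% − 4.7%) = 26.6600%
α = Rp − E[R] = 13.4% − 26.6600% = -13.2600

-13.26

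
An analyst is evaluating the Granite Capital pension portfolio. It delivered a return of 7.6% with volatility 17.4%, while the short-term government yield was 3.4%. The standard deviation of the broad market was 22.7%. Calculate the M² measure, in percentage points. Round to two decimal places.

8.88

Sharpe = (Rp − Rf) / σp = (7.6% − 3.4%) / 17.4% = 0.2414
M² = Rf + Sharpe × σm = 3.4% + 0.2414 × 22.7% = 8.8798%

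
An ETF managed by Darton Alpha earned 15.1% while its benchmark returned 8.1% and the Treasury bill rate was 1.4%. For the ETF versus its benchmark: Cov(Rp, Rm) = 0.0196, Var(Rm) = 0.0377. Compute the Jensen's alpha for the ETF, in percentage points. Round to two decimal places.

β = Cov / Var = 0.0196 / 0.0377 = 0.5199
E[R] = Rf + β(Rm − Rf) = 1.4% + 0.5199 × (8.1% − 1.4%) = 4.8833%
α = Rp − E[R] = 15.1% − 4.8833% = 10.2167

10.22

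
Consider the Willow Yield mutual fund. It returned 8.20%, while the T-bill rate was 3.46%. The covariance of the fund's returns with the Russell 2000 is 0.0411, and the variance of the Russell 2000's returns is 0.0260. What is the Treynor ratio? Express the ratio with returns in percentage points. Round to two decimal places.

β = Cov / Var = 0.0411 / 0.0260 = 1.5808
Treynor = (Rp − Rf) / β = (8.20% − 3.46%) / 1.5808 = 4.74 / 1.5808 = 2.9985

3.00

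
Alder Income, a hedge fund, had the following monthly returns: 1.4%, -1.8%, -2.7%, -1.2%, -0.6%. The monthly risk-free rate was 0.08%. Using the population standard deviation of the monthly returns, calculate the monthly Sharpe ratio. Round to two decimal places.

-0.77

μ = (1.4 − 1.8 − 2.7 − 1.2 − 0.6) / 5 = -4.90 / 5 = -0.9800%
Σ(r − μ)² = (1.4 − (-0.9800))² + (-1.8 − (-0.9800))² + … = 9.4880
population σ = √(9.4880 / 5) = √1.8976 = 1.3775%
Sharpe = (μ − rf) / σ = (-0.9800 − 0.08) / 1.3775 = -1.0600 / 1.3775 = -0.7695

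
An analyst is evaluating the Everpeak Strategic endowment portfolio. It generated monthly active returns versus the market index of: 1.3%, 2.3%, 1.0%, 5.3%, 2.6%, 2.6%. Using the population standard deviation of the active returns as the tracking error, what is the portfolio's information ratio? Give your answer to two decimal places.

Mean return r̄ = 15.10 / 6 = 2.5167%
Σ(r − r̄)² = 11.5883; population σ = √(11.5883/6) = 1.3897%
IR = r̄ / tracking error = 2.5167 / 1.3897 = 1.8110

1.81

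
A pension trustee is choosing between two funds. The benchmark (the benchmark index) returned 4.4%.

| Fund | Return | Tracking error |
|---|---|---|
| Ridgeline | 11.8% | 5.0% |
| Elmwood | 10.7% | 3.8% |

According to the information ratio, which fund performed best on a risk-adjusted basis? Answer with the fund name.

Ridgeline: IR = (11.8% − 4.4%) / 5.0% = 1.480
Elmwood: IR = (10.7% − 4.4%) / 3.8% = 1.658
Highest: Elmwood (1.658).

Elmwood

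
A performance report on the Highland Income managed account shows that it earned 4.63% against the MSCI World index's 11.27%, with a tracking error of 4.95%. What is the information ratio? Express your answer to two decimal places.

-1.34

IR = (Rp − Rb) / TE = (4.63% − 11.27%) / 4.95% = -6.64% / 4.95% = -1.3414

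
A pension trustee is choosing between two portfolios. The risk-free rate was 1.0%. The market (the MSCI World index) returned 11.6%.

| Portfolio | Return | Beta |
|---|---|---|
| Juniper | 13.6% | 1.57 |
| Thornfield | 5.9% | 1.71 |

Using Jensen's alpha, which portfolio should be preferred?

Juniper: α = 13.6% − [1.0% + 1.57 × (11.6% − 1.0%)] = -4.042
Thornfield: α = 5.9% − [1.0% + 1.71 × (11.6% − 1.0%)] = -13.226
Highest: Juniper (-4.042).

Juniper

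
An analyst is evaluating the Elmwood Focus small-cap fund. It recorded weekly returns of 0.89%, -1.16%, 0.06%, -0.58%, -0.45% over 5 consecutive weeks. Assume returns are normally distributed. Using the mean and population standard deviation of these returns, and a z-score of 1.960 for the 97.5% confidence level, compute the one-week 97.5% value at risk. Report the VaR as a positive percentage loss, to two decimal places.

1.60

r̄ = (0.89 − 1.16 + 0.06 − 0.58 − 0.45) / 5 = -0.2480%
Σ(r − r̄)² = (0.89 − (-0.2480))² + (-1.16 − (-0.2480))² + … = 2.3727
population σ = √(2.3727 / 5) = √0.4745 = 0.6888%
VaR = −(r̄ − z·σ) = −(-0.2480 − 1.960 × 0.6888) = −(-1.5980) = 1.5980%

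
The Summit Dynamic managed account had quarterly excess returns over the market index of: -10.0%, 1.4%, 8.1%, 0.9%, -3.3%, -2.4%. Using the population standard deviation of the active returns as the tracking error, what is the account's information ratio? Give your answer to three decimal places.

Mean return r̄ = -5.30 / 6 = -0.8833%
Σ(r − r̄)² = 180.3483; population σ = √(180.3483/6) = 5.4825%
IR = r̄ / tracking error = -0.8833 / 5.4825 = -0.1611

-0.161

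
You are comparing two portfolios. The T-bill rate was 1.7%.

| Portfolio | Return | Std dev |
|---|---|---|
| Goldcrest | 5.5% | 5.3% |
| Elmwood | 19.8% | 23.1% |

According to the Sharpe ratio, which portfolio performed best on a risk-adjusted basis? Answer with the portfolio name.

Goldcrest: Sharpe ratio = (5.5% − 1.7%) / 5.3% = 0.717
Elmwood: Sharpe ratio = (19.8% − 1.7%) / 23.1% = 0.784
Highest: Elmwood (0.784).

Elmwood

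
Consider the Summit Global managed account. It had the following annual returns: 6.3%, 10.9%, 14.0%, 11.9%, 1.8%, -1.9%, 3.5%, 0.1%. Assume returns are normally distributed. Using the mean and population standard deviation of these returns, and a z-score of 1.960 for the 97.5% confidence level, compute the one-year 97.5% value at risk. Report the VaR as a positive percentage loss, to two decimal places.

Mean return r̄ = 46.60 / 8 = 5.8250%
Σ(r − r̄)² = 243.7750; population σ = √(243.7750/8) = 5.5201%
VaR = −(r̄ − z·σ) = −(5.8250 − 1.960 × 5.5201) = −(-4.9944) = 4.9944%

4.99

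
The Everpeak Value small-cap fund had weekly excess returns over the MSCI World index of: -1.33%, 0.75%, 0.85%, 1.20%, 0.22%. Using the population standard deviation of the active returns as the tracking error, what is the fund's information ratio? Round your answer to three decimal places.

0.379

μ = (-1.33 + 0.75 + 0.85 + 1.2 + 0.22) / 5 = 1.690 / 5 = 0.3380%
Population σ = √[Σ(r − μ)² / 5] = √[3.9711 / 5] = √0.7942 = 0.8912%
IR = μ / tracking error = 0.3380 / 0.8912 = 0.3793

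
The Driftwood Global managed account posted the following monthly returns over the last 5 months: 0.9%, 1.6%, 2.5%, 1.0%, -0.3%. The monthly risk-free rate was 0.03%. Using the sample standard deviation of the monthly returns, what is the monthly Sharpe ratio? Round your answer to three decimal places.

Mean return μ = 5.70 / 5 = 1.1400%
Sample std dev = √[4.2120 / 4] = 1.0262%
Sharpe = (μ − rf) / σ = (1.1400 − 0.03) / 1.0262 = 1.1100 / 1.0262 = 1.0817

1.082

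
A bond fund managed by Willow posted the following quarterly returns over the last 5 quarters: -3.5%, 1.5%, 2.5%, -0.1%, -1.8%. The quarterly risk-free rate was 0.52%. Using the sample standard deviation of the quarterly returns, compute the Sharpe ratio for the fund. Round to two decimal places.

Mean return r̄ = -1.40 / 5 = -0.2800%
Σ(r − r̄)² = (-3.5 − (-0.2800))² + (1.5 − (-0.2800))² + … = 23.6080
σ = √[23.6080 / 4] = 2.4294%
Sharpe = (r̄ − rf) / σ = (-0.2800 − 0.52) / 2.4294 = -0.8000 / 2.4294 = -0.3293

-0.33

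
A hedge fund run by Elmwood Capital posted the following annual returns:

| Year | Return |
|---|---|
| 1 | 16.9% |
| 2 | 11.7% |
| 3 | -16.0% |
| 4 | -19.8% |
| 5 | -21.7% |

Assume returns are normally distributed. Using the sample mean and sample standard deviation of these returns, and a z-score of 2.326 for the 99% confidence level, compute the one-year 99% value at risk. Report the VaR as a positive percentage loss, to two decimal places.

Mean return r̄ = -28.90 / 5 = -5.7800%
Σ(r − r̄)² = (16.9 − (-5.7800))² + (11.7 − (-5.7800))² + … = 1374.3880
σ = √[1374.3880 / 4] = 18.5364%
VaR = −(r̄ − z·σ) = −(-5.7800 − 2.326 × 18.5364) = −(-48.8957) = 48.8957%

48.90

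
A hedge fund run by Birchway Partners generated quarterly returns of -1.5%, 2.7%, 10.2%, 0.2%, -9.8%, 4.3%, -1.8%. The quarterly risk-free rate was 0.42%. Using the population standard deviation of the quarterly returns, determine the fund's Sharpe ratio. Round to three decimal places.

Mean return r̄ = 4.30 / 7 = 0.6143%
Σ(r − r̄)² = (-1.5 − 0.6143)² + (2.7 − 0.6143)² + (10.2 − 0.6143)² + … = 228.7486
population σ = √(228.7486 / 7) = √32.6784 = 5.7165%
Sharpe = (r̄ − rf) / σ = (0.6143 − 0.42) / 5.7165 = 0.1943 / 5.7165 = 0.0340

0.034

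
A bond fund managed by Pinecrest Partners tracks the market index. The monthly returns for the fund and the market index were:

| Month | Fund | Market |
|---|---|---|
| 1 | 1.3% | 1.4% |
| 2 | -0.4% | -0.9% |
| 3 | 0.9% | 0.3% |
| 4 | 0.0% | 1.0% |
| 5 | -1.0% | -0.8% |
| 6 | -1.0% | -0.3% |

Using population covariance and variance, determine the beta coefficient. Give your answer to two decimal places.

0.79

r̄p = -0.0333%,  r̄m = 0.1167%
Cov = Σ(rp − r̄p)(rm − r̄m) / 6 = 0.5956
Var(rm) = Σ(rm − r̄m)² / 6 = 0.7514
β = Cov / Var = 0.5956 / 0.7514 = 0.7927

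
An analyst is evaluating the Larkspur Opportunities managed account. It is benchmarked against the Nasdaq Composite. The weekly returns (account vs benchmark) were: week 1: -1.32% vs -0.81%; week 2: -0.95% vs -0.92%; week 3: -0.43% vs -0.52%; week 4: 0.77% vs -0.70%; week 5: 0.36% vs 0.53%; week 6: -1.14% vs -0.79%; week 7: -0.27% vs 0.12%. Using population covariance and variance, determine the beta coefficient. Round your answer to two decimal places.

0.75

r̄p = -0.4257%,  r̄m = -0.4414%
Cov = Σ(rp − r̄p)(rm − r̄m) / 7 = 0.1959
Var(rm) = Σ(rm − r̄m)² / 7 = 0.2598
β = Cov / Var = 0.1959 / 0.2598 = 0.7540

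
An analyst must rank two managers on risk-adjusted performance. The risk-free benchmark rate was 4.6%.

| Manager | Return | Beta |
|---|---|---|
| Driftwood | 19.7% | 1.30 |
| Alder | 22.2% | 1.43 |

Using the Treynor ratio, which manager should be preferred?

Alder

Driftwood: Treynor = (19.7% − 4.6%) / 1.30 = 11.615
Alder: Treynor = (22.2% − 4.6%) / 1.43 = 12.308
Highest: Alder (12.308).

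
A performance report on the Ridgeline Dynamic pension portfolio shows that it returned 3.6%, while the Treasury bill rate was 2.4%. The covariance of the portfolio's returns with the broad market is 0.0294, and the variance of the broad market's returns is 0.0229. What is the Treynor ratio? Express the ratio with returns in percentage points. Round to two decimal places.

0.93

β = Cov / Var = 0.0294 / 0.0229 = 1.2838
Treynor = (Rp − Rf) / β = (3.6% − 2.4%) / 1.2838 = 1.20 / 1.2838 = 0.9347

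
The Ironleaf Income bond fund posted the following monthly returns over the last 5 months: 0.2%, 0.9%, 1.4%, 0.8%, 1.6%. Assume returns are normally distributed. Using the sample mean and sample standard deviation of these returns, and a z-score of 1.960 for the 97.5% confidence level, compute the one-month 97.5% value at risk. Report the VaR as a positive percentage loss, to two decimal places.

Mean return μ = 4.90 / 5 = 0.9800%
Σ(r − μ)² = 1.2080; sample σ = √(1.2080/4) = 0.5495%
VaR = −(μ − z·σ) = −(0.9800 − 1.960 × 0.5495) = −(-0.0970) = 0.0970%

0.10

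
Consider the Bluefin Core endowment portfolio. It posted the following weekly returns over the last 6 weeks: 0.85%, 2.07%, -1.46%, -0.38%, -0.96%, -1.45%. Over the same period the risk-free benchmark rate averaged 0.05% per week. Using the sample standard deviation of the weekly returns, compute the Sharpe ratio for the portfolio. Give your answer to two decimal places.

-0.19

r̄ = (0.85 + 2.07 − 1.46 − 0.38 − 0.96 − 1.45) / 6 = -0.2217%
Sample σ = √[Σ(r − r̄)² / 5] = √[10.0127 / 5] = √2.0025 = 1.4151%
Sharpe = (r̄ − rf) / σ = (-0.2217 − 0.05) / 1.4151 = -0.2717 / 1.4151 = -0.1920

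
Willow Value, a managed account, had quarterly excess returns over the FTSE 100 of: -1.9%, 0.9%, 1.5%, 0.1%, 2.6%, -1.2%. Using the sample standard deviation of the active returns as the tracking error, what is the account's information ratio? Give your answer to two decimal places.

μ = (-1.9 + 0.9 + 1.5 + 0.1 + 2.6 − 1.2) / 6 = 2.00 / 6 = 0.3333%
Σ(r − μ)² = (-1.9 − 0.3333)² + (0.9 − 0.3333)² + … = 14.2133
σ = √[14.2133 / 5] = 1.6860%
IR = μ / tracking error = 0.3333 / 1.6860 = 0.1977

0.20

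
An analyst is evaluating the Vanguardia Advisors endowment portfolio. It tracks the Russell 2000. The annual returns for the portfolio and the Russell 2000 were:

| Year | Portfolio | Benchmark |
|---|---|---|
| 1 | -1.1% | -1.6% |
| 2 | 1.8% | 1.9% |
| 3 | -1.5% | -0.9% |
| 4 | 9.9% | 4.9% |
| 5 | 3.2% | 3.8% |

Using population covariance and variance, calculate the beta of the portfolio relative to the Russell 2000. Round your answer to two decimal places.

r̄p = 2.4600%,  r̄m = 1.6200%
Cov = Σ(rp − r̄p)(rm − r̄m) / 5 = 9.4548
Var(rm) = Σ(rm − r̄m)² / 5 = 6.4616
β = Cov / Var = 9.4548 / 6.4616 = 1.4632

1.46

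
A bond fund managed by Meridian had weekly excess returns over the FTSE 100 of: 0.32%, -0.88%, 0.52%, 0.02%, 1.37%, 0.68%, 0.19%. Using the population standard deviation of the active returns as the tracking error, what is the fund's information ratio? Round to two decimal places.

0.50

r̄ = (0.32 − 0.88 + 0.52 + 0.02 + 1.37 + 0.68 + 0.19) / 7 = 0.3171%
Σ(r − r̄)² = (0.32 − 0.3171)² + (-0.88 − 0.3171)² + (0.52 − 0.3171)² + … = 2.8189
σ = √[2.8189 / 7] = 0.6346%
IR = r̄ / tracking error = 0.3171 / 0.6346 = 0.4997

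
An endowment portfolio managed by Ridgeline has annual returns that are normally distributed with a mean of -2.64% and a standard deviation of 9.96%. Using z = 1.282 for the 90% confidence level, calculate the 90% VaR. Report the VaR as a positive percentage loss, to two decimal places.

VaR (as % loss) = −(μ − z·σ) = −(-2.64% − 1.282 × 9.96%) = −(-15.40872%) = 15.40872%

15.41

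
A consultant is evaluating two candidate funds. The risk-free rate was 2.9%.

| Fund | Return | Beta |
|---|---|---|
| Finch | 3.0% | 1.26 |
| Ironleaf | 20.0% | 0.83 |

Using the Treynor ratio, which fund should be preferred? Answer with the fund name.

Finch: Treynor = (3.0% − 2.9%) / 1.26 = 0.079
Ironleaf: Treynor = (20.0% − 2.9%) / 0.83 = 20.602
Highest: Ironleaf (20.602).

Ironleaf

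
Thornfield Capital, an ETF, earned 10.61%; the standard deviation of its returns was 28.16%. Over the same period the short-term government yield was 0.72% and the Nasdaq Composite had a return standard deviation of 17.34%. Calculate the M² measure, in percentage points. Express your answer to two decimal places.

Sharpe = (Rp − Rf) / σp = (10.61% − 0.72%) / 28.16% = 0.3512
M² = Rf + Sharpe × σm = 0.72% + 0.3512 × 17.34% = 6.8098%

6.81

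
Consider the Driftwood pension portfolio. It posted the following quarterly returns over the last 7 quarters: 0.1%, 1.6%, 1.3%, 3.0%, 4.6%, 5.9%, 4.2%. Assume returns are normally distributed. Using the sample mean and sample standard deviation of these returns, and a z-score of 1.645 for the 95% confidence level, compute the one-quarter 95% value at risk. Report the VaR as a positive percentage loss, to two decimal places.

0.44

μ = (0.1 + 1.6 + 1.3 + 3 + 4.6 + 5.9 + 4.2) / 7 = 20.70 / 7 = 2.9571%
Σ(r − μ)² = (0.1 − 2.9571)² + (1.6 − 2.9571)² + … = 25.6571
sample σ = √(25.6571 / 6) = √4.2762 = 2.0679%
VaR = −(μ − z·σ) = −(2.9571 − 1.645 × 2.0679) = −(-0.4446) = 0.4446%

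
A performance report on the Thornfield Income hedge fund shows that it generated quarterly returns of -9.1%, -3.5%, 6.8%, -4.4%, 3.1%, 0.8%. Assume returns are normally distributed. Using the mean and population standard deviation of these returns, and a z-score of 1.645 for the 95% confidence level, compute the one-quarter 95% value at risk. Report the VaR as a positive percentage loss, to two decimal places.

9.66

r̄ = (-9.1 − 3.5 + 6.8 − 4.4 + 3.1 + 0.8) / 6 = -1.0500%
Σ(r − r̄)² = (-9.1 − (-1.0500))² + (-3.5 − (-1.0500))² + … = 164.2950
population σ = √(164.2950 / 6) = √27.3825 = 5.2328%
VaR = −(r̄ − z·σ) = −(-1.0500 − 1.645 × 5.2328) = −(-9.6580) = 9.6580%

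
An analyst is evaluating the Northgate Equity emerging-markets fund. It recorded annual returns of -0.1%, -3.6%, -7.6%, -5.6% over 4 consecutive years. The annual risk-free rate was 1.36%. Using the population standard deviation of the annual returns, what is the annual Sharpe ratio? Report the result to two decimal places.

μ = (-0.1 − 3.6 − 7.6 − 5.6) / 4 = -4.2250%
Σ(r − μ)² = (-0.1 − (-4.2250))² + (-3.6 − (-4.2250))² + (-7.6 − (-4.2250))² + … = 30.6875
σ = √[30.6875 / 4] = 2.7698%
Sharpe = (μ − rf) / σ = (-4.2250 − 1.36) / 2.7698 = -5.5850 / 2.7698 = -2.0164

-2.02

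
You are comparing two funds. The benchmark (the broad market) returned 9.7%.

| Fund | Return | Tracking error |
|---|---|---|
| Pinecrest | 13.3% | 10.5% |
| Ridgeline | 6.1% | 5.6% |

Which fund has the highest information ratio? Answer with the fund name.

Pinecrest

Pinecrest: IR = (13.3% − 9.7%) / 10.5% = 0.343
Ridgeline: IR = (6.1% − 9.7%) / 5.6% = -0.643
Highest: Pinecrest (0.343).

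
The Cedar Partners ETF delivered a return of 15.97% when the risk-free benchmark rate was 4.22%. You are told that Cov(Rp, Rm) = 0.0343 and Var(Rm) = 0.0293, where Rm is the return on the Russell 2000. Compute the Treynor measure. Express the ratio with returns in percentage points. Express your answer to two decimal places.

β = Cov / Var = 0.0343 / 0.0293 = 1.1706
Treynor = (Rp − Rf) / β = (15.97% − 4.22%) / 1.1706 = 11.75 / 1.1706 = 10.0376

10.04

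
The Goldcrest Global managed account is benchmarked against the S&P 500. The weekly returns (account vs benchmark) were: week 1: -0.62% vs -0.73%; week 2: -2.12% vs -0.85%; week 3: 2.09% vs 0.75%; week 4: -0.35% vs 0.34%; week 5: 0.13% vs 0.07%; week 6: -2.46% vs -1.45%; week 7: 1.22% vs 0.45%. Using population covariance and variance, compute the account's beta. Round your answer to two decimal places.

1.87

r̄p = -0.3014%,  r̄m = -0.2029%
Cov = Σ(rp − r̄p)(rm − r̄m) / 7 = 1.0572
Var(rm) = Σ(rm − r̄m)² / 7 = 0.5650
β = Cov / Var = 1.0572 / 0.5650 = 1.8712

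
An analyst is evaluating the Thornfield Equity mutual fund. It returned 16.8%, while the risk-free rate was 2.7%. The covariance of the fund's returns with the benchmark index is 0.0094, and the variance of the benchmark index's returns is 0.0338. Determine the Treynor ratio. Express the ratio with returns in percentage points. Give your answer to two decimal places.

50.70

β = Cov / Var = 0.0094 / 0.0338 = 0.2781
Treynor = (Rp − Rf) / β = (16.8% − 2.7%) / 0.2781 = 14.10 / 0.2781 = 50.7012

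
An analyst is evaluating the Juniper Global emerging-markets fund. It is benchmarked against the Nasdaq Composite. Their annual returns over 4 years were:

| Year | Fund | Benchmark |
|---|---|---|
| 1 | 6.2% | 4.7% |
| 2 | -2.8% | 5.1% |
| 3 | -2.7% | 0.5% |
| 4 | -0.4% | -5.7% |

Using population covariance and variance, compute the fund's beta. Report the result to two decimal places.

0.20

r̄p = 0.0750%,  r̄m = 1.1500%
Cov = Σ(rp − r̄p)(rm − r̄m) / 4 = 3.8613
Var(rm) = Σ(rm − r̄m)² / 4 = 18.8875
β = Cov / Var = 3.8613 / 18.8875 = 0.2044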